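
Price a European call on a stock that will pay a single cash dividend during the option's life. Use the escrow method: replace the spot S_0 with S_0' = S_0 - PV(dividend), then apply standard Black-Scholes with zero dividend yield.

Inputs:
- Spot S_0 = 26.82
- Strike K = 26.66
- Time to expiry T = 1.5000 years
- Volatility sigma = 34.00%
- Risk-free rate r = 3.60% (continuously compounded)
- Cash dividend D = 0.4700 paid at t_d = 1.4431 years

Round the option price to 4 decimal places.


Answer: Price = 4.8381

Derivation:
PV(D) = D * exp(-r * t_d) = 0.4700 * 0.94937482 = 0.44620616
S_0' = S_0 - PV(D) = 26.8200 - 0.44620616 = 26.37379384
d1 = (ln(S_0'/K) + (r + sigma^2/2)*T) / (sigma*sqrt(T)) = 0.31196544
d2 = d1 - sigma*sqrt(T) = -0.10444782
exp(-rT) = 0.94743211
N(d1) = 0.62246661; N(d2) = 0.45840699
C = S_0' * N(d1) - K * exp(-rT) * N(d2) = 26.37379384 * 0.62246661 - 26.6600 * 0.94743211 * 0.45840699 = 4.8381


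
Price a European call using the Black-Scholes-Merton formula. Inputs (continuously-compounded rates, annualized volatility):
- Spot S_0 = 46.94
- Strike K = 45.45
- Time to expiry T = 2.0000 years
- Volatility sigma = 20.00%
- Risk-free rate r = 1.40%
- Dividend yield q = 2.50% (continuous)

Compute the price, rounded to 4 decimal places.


Answer: Price = 5.2270

Derivation:
d1 = (ln(S/K) + (r - q + 0.5*sigma^2) * T) / (sigma * sqrt(T)) = 0.17768663
d2 = d1 - sigma * sqrt(T) = -0.10515608
exp(-rT) = 0.97238837; exp(-qT) = 0.95122942
C = S_0 * exp(-qT) * N(d1) - K * exp(-rT) * N(d2)
N(d1) = 0.57051546; N(d2) = 0.45812598
C = 46.9400 * 0.95122942 * 0.57051546 - 45.4500 * 0.97238837 * 0.45812598 = 5.2270


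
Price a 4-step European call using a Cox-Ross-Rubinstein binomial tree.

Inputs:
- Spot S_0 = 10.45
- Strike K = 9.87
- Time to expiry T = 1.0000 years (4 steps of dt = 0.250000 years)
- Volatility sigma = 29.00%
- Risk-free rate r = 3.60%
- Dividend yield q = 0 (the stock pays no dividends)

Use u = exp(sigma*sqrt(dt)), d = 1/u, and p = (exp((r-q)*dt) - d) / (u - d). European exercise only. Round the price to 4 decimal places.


dt = T/N = 0.250000
u = exp(sigma*sqrt(dt)) = 1.156040; d = 1/u = 0.865022
p = (exp((r-q)*dt) - d) / (u - d) = 0.494879
Discount per step: exp(-r*dt) = 0.991040
Stock lattice S(k, i) with i counting down-moves:
  k=0: S(0,0) = 10.4500
  k=1: S(1,0) = 12.0806; S(1,1) = 9.0395
  k=2: S(2,0) = 13.9657; S(2,1) = 10.4500; S(2,2) = 7.8194
  k=3: S(3,0) = 16.1449; S(3,1) = 12.0806; S(3,2) = 9.0395; S(3,3) = 6.7639
  k=4: S(4,0) = 18.6641; S(4,1) = 13.9657; S(4,2) = 10.4500; S(4,3) = 7.8194; S(4,4) = 5.8509
Terminal payoffs V(N, i) = max(S_T - K, 0):
  V(4,0) = 8.794102; V(4,1) = 4.095667; V(4,2) = 0.580000; V(4,3) = 0.000000; V(4,4) = 0.000000
Backward induction: V(k, i) = exp(-r*dt) * [p * V(k+1, i) + (1-p) * V(k+1, i+1)].
  V(3,0) = exp(-r*dt) * [p*8.794102 + (1-p)*4.095667] = 6.363295
  V(3,1) = exp(-r*dt) * [p*4.095667 + (1-p)*0.580000] = 2.299045
  V(3,2) = exp(-r*dt) * [p*0.580000 + (1-p)*0.000000] = 0.284458
  V(3,3) = exp(-r*dt) * [p*0.000000 + (1-p)*0.000000] = 0.000000
  V(2,0) = exp(-r*dt) * [p*6.363295 + (1-p)*2.299045] = 4.271738
  V(2,1) = exp(-r*dt) * [p*2.299045 + (1-p)*0.284458] = 1.269954
  V(2,2) = exp(-r*dt) * [p*0.284458 + (1-p)*0.000000] = 0.139511
  V(1,0) = exp(-r*dt) * [p*4.271738 + (1-p)*1.269954] = 2.730785
  V(1,1) = exp(-r*dt) * [p*1.269954 + (1-p)*0.139511] = 0.692681
  V(0,0) = exp(-r*dt) * [p*2.730785 + (1-p)*0.692681] = 1.686053

Answer: Price = V(0,0) = 1.6861


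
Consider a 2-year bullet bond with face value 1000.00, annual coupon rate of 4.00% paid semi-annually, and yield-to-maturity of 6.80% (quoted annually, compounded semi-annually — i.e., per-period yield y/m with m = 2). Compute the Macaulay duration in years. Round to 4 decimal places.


Coupon per period c = face * coupon_rate / m = 20.000000
Periods per year m = 2; per-period yield y/m = 0.034000
Number of cashflows N = 4
Cashflows (t years, CF_t, discount factor 1/(1+y/m)^(m*t), PV):
  t = 0.5000: CF_t = 20.000000, DF = 0.967118, PV = 19.342360
  t = 1.0000: CF_t = 20.000000, DF = 0.935317, PV = 18.706344
  t = 1.5000: CF_t = 20.000000, DF = 0.904562, PV = 18.091242
  t = 2.0000: CF_t = 1020.000000, DF = 0.874818, PV = 892.314637
Price P = sum_t PV_t = 948.454582
Macaulay numerator sum_t t * PV_t:
  t * PV_t at t = 0.5000: 9.671180
  t * PV_t at t = 1.0000: 18.706344
  t * PV_t at t = 1.5000: 27.136863
  t * PV_t at t = 2.0000: 1784.629273
Macaulay duration D = (sum_t t * PV_t) / P = 1840.143660 / 948.454582 = 1.940149

Answer: Macaulay duration = 1.9401 years


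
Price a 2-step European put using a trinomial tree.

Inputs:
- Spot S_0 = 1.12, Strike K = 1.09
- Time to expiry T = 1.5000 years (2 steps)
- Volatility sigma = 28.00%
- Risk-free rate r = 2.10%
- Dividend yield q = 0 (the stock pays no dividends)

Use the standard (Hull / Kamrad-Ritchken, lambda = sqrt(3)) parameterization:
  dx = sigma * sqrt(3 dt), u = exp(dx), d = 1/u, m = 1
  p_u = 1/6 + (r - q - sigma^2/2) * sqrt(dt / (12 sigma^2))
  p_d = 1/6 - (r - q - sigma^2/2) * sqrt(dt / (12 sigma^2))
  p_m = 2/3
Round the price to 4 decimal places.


dt = T/N = 0.750000; dx = sigma*sqrt(3*dt) = 0.420000
u = exp(dx) = 1.521962; d = 1/u = 0.657047
p_u = 0.150417, p_m = 0.666667, p_d = 0.182917
Discount per step: exp(-r*dt) = 0.984373
Stock lattice S(k, j) with j the centered position index:
  k=0: S(0,+0) = 1.1200
  k=1: S(1,-1) = 0.7359; S(1,+0) = 1.1200; S(1,+1) = 1.7046
  k=2: S(2,-2) = 0.4835; S(2,-1) = 0.7359; S(2,+0) = 1.1200; S(2,+1) = 1.7046; S(2,+2) = 2.5943
Terminal payoffs V(N, j) = max(K - S_T, 0):
  V(2,-2) = 0.606484; V(2,-1) = 0.354108; V(2,+0) = 0.000000; V(2,+1) = 0.000000; V(2,+2) = 0.000000
Backward induction: V(k, j) = exp(-r*dt) * [p_u * V(k+1, j+1) + p_m * V(k+1, j) + p_d * V(k+1, j-1)]
  V(1,-1) = exp(-r*dt) * [p_u*0.000000 + p_m*0.354108 + p_d*0.606484] = 0.341585
  V(1,+0) = exp(-r*dt) * [p_u*0.000000 + p_m*0.000000 + p_d*0.354108] = 0.063760
  V(1,+1) = exp(-r*dt) * [p_u*0.000000 + p_m*0.000000 + p_d*0.000000] = 0.000000
  V(0,+0) = exp(-r*dt) * [p_u*0.000000 + p_m*0.063760 + p_d*0.341585] = 0.103348

Answer: Price = V(0,0) = 0.1033


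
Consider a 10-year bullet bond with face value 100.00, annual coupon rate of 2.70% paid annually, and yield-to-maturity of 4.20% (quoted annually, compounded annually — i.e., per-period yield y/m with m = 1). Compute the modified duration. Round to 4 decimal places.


Answer: Modified duration = 8.4522

Derivation:
Coupon per period c = face * coupon_rate / m = 2.700000
Periods per year m = 1; per-period yield y/m = 0.042000
Number of cashflows N = 10
Cashflows (t years, CF_t, discount factor 1/(1+y/m)^(m*t), PV):
  t = 1.0000: CF_t = 2.700000, DF = 0.959693, PV = 2.591171
  t = 2.0000: CF_t = 2.700000, DF = 0.921010, PV = 2.486728
  t = 3.0000: CF_t = 2.700000, DF = 0.883887, PV = 2.386495
  t = 4.0000: CF_t = 2.700000, DF = 0.848260, PV = 2.290303
  t = 5.0000: CF_t = 2.700000, DF = 0.814069, PV = 2.197987
  t = 6.0000: CF_t = 2.700000, DF = 0.781257, PV = 2.109393
  t = 7.0000: CF_t = 2.700000, DF = 0.749766, PV = 2.024369
  t = 8.0000: CF_t = 2.700000, DF = 0.719545, PV = 1.942773
  t = 9.0000: CF_t = 2.700000, DF = 0.690543, PV = 1.864465
  t = 10.0000: CF_t = 102.700000, DF = 0.662709, PV = 68.060205
Price P = sum_t PV_t = 87.953890
First compute Macaulay numerator sum_t t * PV_t:
  t * PV_t at t = 1.0000: 2.591171
  t * PV_t at t = 2.0000: 4.973456
  t * PV_t at t = 3.0000: 7.159486
  t * PV_t at t = 4.0000: 9.161211
  t * PV_t at t = 5.0000: 10.989936
  t * PV_t at t = 6.0000: 12.656357
  t * PV_t at t = 7.0000: 14.170585
  t * PV_t at t = 8.0000: 15.542182
  t * PV_t at t = 9.0000: 16.780187
  t * PV_t at t = 10.0000: 680.602052
Macaulay duration D = 774.626623 / 87.953890 = 8.807190
Modified duration = D / (1 + y/m) = 8.807190 / (1 + 0.042000) = 8.452198


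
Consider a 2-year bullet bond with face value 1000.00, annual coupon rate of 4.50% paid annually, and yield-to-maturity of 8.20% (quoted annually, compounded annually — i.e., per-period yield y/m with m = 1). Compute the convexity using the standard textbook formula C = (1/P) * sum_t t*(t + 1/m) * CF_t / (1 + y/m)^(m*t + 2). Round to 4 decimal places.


Answer: Convexity = 4.9729

Derivation:
Coupon per period c = face * coupon_rate / m = 45.000000
Periods per year m = 1; per-period yield y/m = 0.082000
Number of cashflows N = 2
Cashflows (t years, CF_t, discount factor 1/(1+y/m)^(m*t), PV):
  t = 1.0000: CF_t = 45.000000, DF = 0.924214, PV = 41.589649
  t = 2.0000: CF_t = 1045.000000, DF = 0.854172, PV = 892.610043
Price P = sum_t PV_t = 934.199692
Convexity numerator sum_t t*(t + 1/m) * CF_t / (1+y/m)^(m*t + 2):
  t = 1.0000: term = 71.049451
  t = 2.0000: term = 4574.656587
Convexity = (1/P) * sum = 4645.706038 / 934.199692 = 4.972926


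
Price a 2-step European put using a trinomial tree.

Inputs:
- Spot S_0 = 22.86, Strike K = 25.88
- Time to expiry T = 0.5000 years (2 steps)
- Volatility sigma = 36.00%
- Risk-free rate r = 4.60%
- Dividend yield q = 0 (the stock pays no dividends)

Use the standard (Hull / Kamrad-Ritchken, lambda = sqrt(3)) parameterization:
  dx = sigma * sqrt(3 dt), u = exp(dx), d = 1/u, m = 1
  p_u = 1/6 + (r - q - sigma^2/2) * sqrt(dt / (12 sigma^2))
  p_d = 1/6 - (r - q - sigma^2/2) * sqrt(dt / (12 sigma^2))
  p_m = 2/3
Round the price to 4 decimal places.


dt = T/N = 0.250000; dx = sigma*sqrt(3*dt) = 0.311769
u = exp(dx) = 1.365839; d = 1/u = 0.732151
p_u = 0.159129, p_m = 0.666667, p_d = 0.174204
Discount per step: exp(-r*dt) = 0.988566
Stock lattice S(k, j) with j the centered position index:
  k=0: S(0,+0) = 22.8600
  k=1: S(1,-1) = 16.7370; S(1,+0) = 22.8600; S(1,+1) = 31.2231
  k=2: S(2,-2) = 12.2540; S(2,-1) = 16.7370; S(2,+0) = 22.8600; S(2,+1) = 31.2231; S(2,+2) = 42.6457
Terminal payoffs V(N, j) = max(K - S_T, 0):
  V(2,-2) = 13.626025; V(2,-1) = 9.143039; V(2,+0) = 3.020000; V(2,+1) = 0.000000; V(2,+2) = 0.000000
Backward induction: V(k, j) = exp(-r*dt) * [p_u * V(k+1, j+1) + p_m * V(k+1, j) + p_d * V(k+1, j-1)]
  V(1,-1) = exp(-r*dt) * [p_u*3.020000 + p_m*9.143039 + p_d*13.626025] = 8.847310
  V(1,+0) = exp(-r*dt) * [p_u*0.000000 + p_m*3.020000 + p_d*9.143039] = 3.564857
  V(1,+1) = exp(-r*dt) * [p_u*0.000000 + p_m*0.000000 + p_d*3.020000] = 0.520082
  V(0,+0) = exp(-r*dt) * [p_u*0.520082 + p_m*3.564857 + p_d*8.847310] = 3.954828

Answer: Price = V(0,0) = 3.9548


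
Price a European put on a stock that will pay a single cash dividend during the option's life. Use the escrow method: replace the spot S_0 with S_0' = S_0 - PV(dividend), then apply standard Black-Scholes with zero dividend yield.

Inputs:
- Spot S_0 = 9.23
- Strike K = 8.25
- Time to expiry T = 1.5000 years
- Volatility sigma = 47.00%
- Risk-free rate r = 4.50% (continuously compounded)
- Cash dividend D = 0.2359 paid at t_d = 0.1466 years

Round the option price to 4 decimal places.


PV(D) = D * exp(-r * t_d) = 0.2359 * 0.99342471 = 0.23434889
S_0' = S_0 - PV(D) = 9.2300 - 0.23434889 = 8.99565111
d1 = (ln(S_0'/K) + (r + sigma^2/2)*T) / (sigma*sqrt(T)) = 0.55539670
d2 = d1 - sigma*sqrt(T) = -0.02023339
exp(-rT) = 0.93472772
N(-d1) = 0.28931168; N(-d2) = 0.50807141
P = K * exp(-rT) * N(-d2) - S_0' * N(-d1) = 8.2500 * 0.93472772 * 0.50807141 - 8.99565111 * 0.28931168 = 1.3154

Answer: Price = 1.3154


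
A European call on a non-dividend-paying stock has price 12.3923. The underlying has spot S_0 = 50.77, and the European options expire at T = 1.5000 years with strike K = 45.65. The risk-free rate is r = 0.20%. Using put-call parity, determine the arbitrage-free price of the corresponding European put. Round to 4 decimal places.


Answer: Put price = 7.1356

Derivation:
Put-call parity: C - P = S_0 * exp(-qT) - K * exp(-rT).
S_0 * exp(-qT) = 50.7700 * 1.00000000 = 50.77000000
K * exp(-rT) = 45.6500 * 0.99700450 = 45.51325522
P = C - S*exp(-qT) + K*exp(-rT)
P = 12.3923 - 50.77000000 + 45.51325522 = 7.1356


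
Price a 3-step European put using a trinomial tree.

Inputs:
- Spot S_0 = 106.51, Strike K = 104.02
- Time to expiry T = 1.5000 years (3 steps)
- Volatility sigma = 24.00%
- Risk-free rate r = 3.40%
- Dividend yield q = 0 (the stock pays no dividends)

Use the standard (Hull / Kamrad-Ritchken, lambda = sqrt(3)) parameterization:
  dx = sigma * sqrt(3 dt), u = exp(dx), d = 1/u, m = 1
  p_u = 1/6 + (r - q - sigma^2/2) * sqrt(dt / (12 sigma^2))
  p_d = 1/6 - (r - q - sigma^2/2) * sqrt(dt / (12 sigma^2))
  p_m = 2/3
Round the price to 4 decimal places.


dt = T/N = 0.500000; dx = sigma*sqrt(3*dt) = 0.293939
u = exp(dx) = 1.341702; d = 1/u = 0.745322
p_u = 0.171089, p_m = 0.666667, p_d = 0.162244
Discount per step: exp(-r*dt) = 0.983144
Stock lattice S(k, j) with j the centered position index:
  k=0: S(0,+0) = 106.5100
  k=1: S(1,-1) = 79.3843; S(1,+0) = 106.5100; S(1,+1) = 142.9047
  k=2: S(2,-2) = 59.1668; S(2,-1) = 79.3843; S(2,+0) = 106.5100; S(2,+1) = 142.9047; S(2,+2) = 191.7354
  k=3: S(3,-3) = 44.0984; S(3,-2) = 59.1668; S(3,-1) = 79.3843; S(3,+0) = 106.5100; S(3,+1) = 142.9047; S(3,+2) = 191.7354; S(3,+3) = 257.2518
Terminal payoffs V(N, j) = max(K - S_T, 0):
  V(3,-3) = 59.921641; V(3,-2) = 44.853155; V(3,-1) = 24.635740; V(3,+0) = 0.000000; V(3,+1) = 0.000000; V(3,+2) = 0.000000; V(3,+3) = 0.000000
Backward induction: V(k, j) = exp(-r*dt) * [p_u * V(k+1, j+1) + p_m * V(k+1, j) + p_d * V(k+1, j-1)]
  V(2,-2) = exp(-r*dt) * [p_u*24.635740 + p_m*44.853155 + p_d*59.921641] = 43.099978
  V(2,-1) = exp(-r*dt) * [p_u*0.000000 + p_m*24.635740 + p_d*44.853155] = 23.301470
  V(2,+0) = exp(-r*dt) * [p_u*0.000000 + p_m*0.000000 + p_d*24.635740] = 3.929626
  V(2,+1) = exp(-r*dt) * [p_u*0.000000 + p_m*0.000000 + p_d*0.000000] = 0.000000
  V(2,+2) = exp(-r*dt) * [p_u*0.000000 + p_m*0.000000 + p_d*0.000000] = 0.000000
  V(1,-1) = exp(-r*dt) * [p_u*3.929626 + p_m*23.301470 + p_d*43.099978] = 22.808287
  V(1,+0) = exp(-r*dt) * [p_u*0.000000 + p_m*3.929626 + p_d*23.301470] = 6.292389
  V(1,+1) = exp(-r*dt) * [p_u*0.000000 + p_m*0.000000 + p_d*3.929626] = 0.626811
  V(0,+0) = exp(-r*dt) * [p_u*0.626811 + p_m*6.292389 + p_d*22.808287] = 7.867778

Answer: Price = V(0,0) = 7.8678


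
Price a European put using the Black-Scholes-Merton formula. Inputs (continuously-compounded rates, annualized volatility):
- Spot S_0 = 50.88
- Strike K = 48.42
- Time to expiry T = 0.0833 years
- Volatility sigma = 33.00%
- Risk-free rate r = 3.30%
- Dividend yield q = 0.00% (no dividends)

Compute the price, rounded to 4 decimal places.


Answer: Price = 0.8636

Derivation:
d1 = (ln(S/K) + (r - q + 0.5*sigma^2) * T) / (sigma * sqrt(T)) = 0.59680093
d2 = d1 - sigma * sqrt(T) = 0.50155719
exp(-rT) = 0.99725487; exp(-qT) = 1.00000000
P = K * exp(-rT) * N(-d2) - S_0 * exp(-qT) * N(-d1)
N(-d1) = 0.27532015; N(-d2) = 0.30798952
P = 48.4200 * 0.99725487 * 0.30798952 - 50.8800 * 1.00000000 * 0.27532015 = 0.8636


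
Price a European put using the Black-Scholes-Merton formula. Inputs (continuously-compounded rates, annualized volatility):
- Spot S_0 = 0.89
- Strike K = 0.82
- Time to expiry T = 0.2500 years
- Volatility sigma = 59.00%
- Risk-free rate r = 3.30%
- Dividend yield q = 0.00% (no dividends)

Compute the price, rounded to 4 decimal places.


d1 = (ln(S/K) + (r - q + 0.5*sigma^2) * T) / (sigma * sqrt(T)) = 0.45315126
d2 = d1 - sigma * sqrt(T) = 0.15815126
exp(-rT) = 0.99178394; exp(-qT) = 1.00000000
P = K * exp(-rT) * N(-d2) - S_0 * exp(-qT) * N(-d1)
N(-d1) = 0.32521991; N(-d2) = 0.43716880
P = 0.8200 * 0.99178394 * 0.43716880 - 0.8900 * 1.00000000 * 0.32521991 = 0.0661

Answer: Price = 0.0661


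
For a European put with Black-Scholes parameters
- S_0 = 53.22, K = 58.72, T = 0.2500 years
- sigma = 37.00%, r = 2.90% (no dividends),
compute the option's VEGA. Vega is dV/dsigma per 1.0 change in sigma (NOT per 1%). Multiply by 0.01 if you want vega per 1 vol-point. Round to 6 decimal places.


d1 = -0.3999114527; d2 = -0.5849114527
phi(d1) = 0.3682831828; exp(-qT) = 1.0000000000; exp(-rT) = 0.9927762179
Vega = S * exp(-qT) * phi(d1) * sqrt(T) = 53.2200 * 1.0000000000 * 0.3682831828 * 0.5000000000 = 9.800015

Answer: Vega = 9.800015


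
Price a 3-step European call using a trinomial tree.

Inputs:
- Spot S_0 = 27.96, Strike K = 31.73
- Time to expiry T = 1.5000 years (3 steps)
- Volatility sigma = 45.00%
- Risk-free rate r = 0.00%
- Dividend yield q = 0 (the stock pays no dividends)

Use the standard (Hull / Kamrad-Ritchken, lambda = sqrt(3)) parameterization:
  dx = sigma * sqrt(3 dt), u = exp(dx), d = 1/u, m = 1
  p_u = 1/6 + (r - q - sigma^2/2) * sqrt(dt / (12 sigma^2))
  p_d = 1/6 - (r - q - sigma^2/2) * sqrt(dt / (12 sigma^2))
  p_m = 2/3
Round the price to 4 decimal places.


Answer: Price = V(0,0) = 4.5892

Derivation:
dt = T/N = 0.500000; dx = sigma*sqrt(3*dt) = 0.551135
u = exp(dx) = 1.735222; d = 1/u = 0.576295
p_u = 0.120739, p_m = 0.666667, p_d = 0.212595
Discount per step: exp(-r*dt) = 1.000000
Stock lattice S(k, j) with j the centered position index:
  k=0: S(0,+0) = 27.9600
  k=1: S(1,-1) = 16.1132; S(1,+0) = 27.9600; S(1,+1) = 48.5168
  k=2: S(2,-2) = 9.2860; S(2,-1) = 16.1132; S(2,+0) = 27.9600; S(2,+1) = 48.5168; S(2,+2) = 84.1874
  k=3: S(3,-3) = 5.3515; S(3,-2) = 9.2860; S(3,-1) = 16.1132; S(3,+0) = 27.9600; S(3,+1) = 48.5168; S(3,+2) = 84.1874; S(3,+3) = 146.0838
Terminal payoffs V(N, j) = max(S_T - K, 0):
  V(3,-3) = 0.000000; V(3,-2) = 0.000000; V(3,-1) = 0.000000; V(3,+0) = 0.000000; V(3,+1) = 16.786799; V(3,+2) = 52.457403; V(3,+3) = 114.353809
Backward induction: V(k, j) = exp(-r*dt) * [p_u * V(k+1, j+1) + p_m * V(k+1, j) + p_d * V(k+1, j-1)]
  V(2,-2) = exp(-r*dt) * [p_u*0.000000 + p_m*0.000000 + p_d*0.000000] = 0.000000
  V(2,-1) = exp(-r*dt) * [p_u*0.000000 + p_m*0.000000 + p_d*0.000000] = 0.000000
  V(2,+0) = exp(-r*dt) * [p_u*16.786799 + p_m*0.000000 + p_d*0.000000] = 2.026817
  V(2,+1) = exp(-r*dt) * [p_u*52.457403 + p_m*16.786799 + p_d*0.000000] = 17.524840
  V(2,+2) = exp(-r*dt) * [p_u*114.353809 + p_m*52.457403 + p_d*16.786799] = 52.347319
  V(1,-1) = exp(-r*dt) * [p_u*2.026817 + p_m*0.000000 + p_d*0.000000] = 0.244715
  V(1,+0) = exp(-r*dt) * [p_u*17.524840 + p_m*2.026817 + p_d*0.000000] = 3.467138
  V(1,+1) = exp(-r*dt) * [p_u*52.347319 + p_m*17.524840 + p_d*2.026817] = 18.434466
  V(0,+0) = exp(-r*dt) * [p_u*18.434466 + p_m*3.467138 + p_d*0.244715] = 4.589205


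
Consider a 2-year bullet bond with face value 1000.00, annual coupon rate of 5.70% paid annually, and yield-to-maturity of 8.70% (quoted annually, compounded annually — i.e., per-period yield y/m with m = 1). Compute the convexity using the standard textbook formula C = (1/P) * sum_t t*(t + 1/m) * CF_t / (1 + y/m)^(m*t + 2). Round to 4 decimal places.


Answer: Convexity = 4.8905

Derivation:
Coupon per period c = face * coupon_rate / m = 57.000000
Periods per year m = 1; per-period yield y/m = 0.087000
Number of cashflows N = 2
Cashflows (t years, CF_t, discount factor 1/(1+y/m)^(m*t), PV):
  t = 1.0000: CF_t = 57.000000, DF = 0.919963, PV = 52.437902
  t = 2.0000: CF_t = 1057.000000, DF = 0.846332, PV = 894.573233
Price P = sum_t PV_t = 947.011135
Convexity numerator sum_t t*(t + 1/m) * CF_t / (1+y/m)^(m*t + 2):
  t = 1.0000: term = 88.759780
  t = 2.0000: term = 4542.637287
Convexity = (1/P) * sum = 4631.397067 / 947.011135 = 4.890541


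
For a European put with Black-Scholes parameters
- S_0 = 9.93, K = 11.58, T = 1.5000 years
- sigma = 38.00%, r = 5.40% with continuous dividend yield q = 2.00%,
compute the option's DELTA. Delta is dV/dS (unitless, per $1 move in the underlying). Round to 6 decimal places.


Answer: Delta = -0.480580

Derivation:
d1 = 0.0119917691; d2 = -0.4534112821
phi(d1) = 0.3989135970; exp(-qT) = 0.9704455335; exp(-rT) = 0.9221936914
N(-d1) = 0.4952160910
Delta = -exp(-qT) * N(-d1) = -0.9704455335 * 0.4952160910 = -0.480580


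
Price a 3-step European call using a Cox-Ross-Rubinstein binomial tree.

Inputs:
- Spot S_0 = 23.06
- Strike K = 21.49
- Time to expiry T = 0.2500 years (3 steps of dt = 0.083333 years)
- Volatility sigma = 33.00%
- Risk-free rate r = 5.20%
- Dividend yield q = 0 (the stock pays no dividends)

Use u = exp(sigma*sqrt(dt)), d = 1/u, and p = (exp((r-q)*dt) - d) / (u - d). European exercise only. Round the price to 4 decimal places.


Answer: Price = V(0,0) = 2.5592

Derivation:
dt = T/N = 0.083333
u = exp(sigma*sqrt(dt)) = 1.099948; d = 1/u = 0.909134
p = (exp((r-q)*dt) - d) / (u - d) = 0.498961
Discount per step: exp(-r*dt) = 0.995676
Stock lattice S(k, i) with i counting down-moves:
  k=0: S(0,0) = 23.0600
  k=1: S(1,0) = 25.3648; S(1,1) = 20.9646
  k=2: S(2,0) = 27.9000; S(2,1) = 23.0600; S(2,2) = 19.0597
  k=3: S(3,0) = 30.6885; S(3,1) = 25.3648; S(3,2) = 20.9646; S(3,3) = 17.3278
Terminal payoffs V(N, i) = max(S_T - K, 0):
  V(3,0) = 9.198497; V(3,1) = 3.874798; V(3,2) = 0.000000; V(3,3) = 0.000000
Backward induction: V(k, i) = exp(-r*dt) * [p * V(k+1, i) + (1-p) * V(k+1, i+1)].
  V(2,0) = exp(-r*dt) * [p*9.198497 + (1-p)*3.874798] = 6.502878
  V(2,1) = exp(-r*dt) * [p*3.874798 + (1-p)*0.000000] = 1.925014
  V(2,2) = exp(-r*dt) * [p*0.000000 + (1-p)*0.000000] = 0.000000
  V(1,0) = exp(-r*dt) * [p*6.502878 + (1-p)*1.925014] = 4.190991
  V(1,1) = exp(-r*dt) * [p*1.925014 + (1-p)*0.000000] = 0.956355
  V(0,0) = exp(-r*dt) * [p*4.190991 + (1-p)*0.956355] = 2.559199


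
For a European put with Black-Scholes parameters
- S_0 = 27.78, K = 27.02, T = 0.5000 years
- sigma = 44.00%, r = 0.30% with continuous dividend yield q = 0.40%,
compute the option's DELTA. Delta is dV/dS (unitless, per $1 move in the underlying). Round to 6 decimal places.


Answer: Delta = -0.403152

Derivation:
d1 = 0.2431129691; d2 = -0.0680140146
phi(d1) = 0.3873252533; exp(-qT) = 0.9980019987; exp(-rT) = 0.9985011244
N(-d1) = 0.4039589423
Delta = -exp(-qT) * N(-d1) = -0.9980019987 * 0.4039589423 = -0.403152


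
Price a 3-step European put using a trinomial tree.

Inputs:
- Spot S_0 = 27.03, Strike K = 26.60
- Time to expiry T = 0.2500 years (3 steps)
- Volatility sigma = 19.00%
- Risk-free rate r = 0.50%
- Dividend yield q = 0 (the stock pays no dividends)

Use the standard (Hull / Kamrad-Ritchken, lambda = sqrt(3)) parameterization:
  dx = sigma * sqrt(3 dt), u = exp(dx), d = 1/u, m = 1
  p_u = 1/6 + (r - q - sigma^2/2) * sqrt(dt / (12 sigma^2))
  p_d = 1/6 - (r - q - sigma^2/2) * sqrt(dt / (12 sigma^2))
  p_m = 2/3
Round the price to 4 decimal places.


Answer: Price = V(0,0) = 0.7768

Derivation:
dt = T/N = 0.083333; dx = sigma*sqrt(3*dt) = 0.095000
u = exp(dx) = 1.099659; d = 1/u = 0.909373
p_u = 0.160943, p_m = 0.666667, p_d = 0.172390
Discount per step: exp(-r*dt) = 0.999583
Stock lattice S(k, j) with j the centered position index:
  k=0: S(0,+0) = 27.0300
  k=1: S(1,-1) = 24.5804; S(1,+0) = 27.0300; S(1,+1) = 29.7238
  k=2: S(2,-2) = 22.3527; S(2,-1) = 24.5804; S(2,+0) = 27.0300; S(2,+1) = 29.7238; S(2,+2) = 32.6860
  k=3: S(3,-3) = 20.3269; S(3,-2) = 22.3527; S(3,-1) = 24.5804; S(3,+0) = 27.0300; S(3,+1) = 29.7238; S(3,+2) = 32.6860; S(3,+3) = 35.9435
Terminal payoffs V(N, j) = max(K - S_T, 0):
  V(3,-3) = 6.273055; V(3,-2) = 4.247295; V(3,-1) = 2.019650; V(3,+0) = 0.000000; V(3,+1) = 0.000000; V(3,+2) = 0.000000; V(3,+3) = 0.000000
Backward induction: V(k, j) = exp(-r*dt) * [p_u * V(k+1, j+1) + p_m * V(k+1, j) + p_d * V(k+1, j-1)]
  V(2,-2) = exp(-r*dt) * [p_u*2.019650 + p_m*4.247295 + p_d*6.273055] = 4.236227
  V(2,-1) = exp(-r*dt) * [p_u*0.000000 + p_m*2.019650 + p_d*4.247295] = 2.077760
  V(2,+0) = exp(-r*dt) * [p_u*0.000000 + p_m*0.000000 + p_d*2.019650] = 0.348023
  V(2,+1) = exp(-r*dt) * [p_u*0.000000 + p_m*0.000000 + p_d*0.000000] = 0.000000
  V(2,+2) = exp(-r*dt) * [p_u*0.000000 + p_m*0.000000 + p_d*0.000000] = 0.000000
  V(1,-1) = exp(-r*dt) * [p_u*0.348023 + p_m*2.077760 + p_d*4.236227] = 2.170565
  V(1,+0) = exp(-r*dt) * [p_u*0.000000 + p_m*0.348023 + p_d*2.077760] = 0.589955
  V(1,+1) = exp(-r*dt) * [p_u*0.000000 + p_m*0.000000 + p_d*0.348023] = 0.059971
  V(0,+0) = exp(-r*dt) * [p_u*0.059971 + p_m*0.589955 + p_d*2.170565] = 0.776816


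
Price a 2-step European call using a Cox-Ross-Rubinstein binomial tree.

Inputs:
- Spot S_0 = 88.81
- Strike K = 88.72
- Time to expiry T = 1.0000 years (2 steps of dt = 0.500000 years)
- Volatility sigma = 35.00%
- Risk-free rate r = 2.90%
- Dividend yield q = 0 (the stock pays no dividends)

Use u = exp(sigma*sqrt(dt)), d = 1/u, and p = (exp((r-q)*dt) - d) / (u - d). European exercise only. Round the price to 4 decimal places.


Answer: Price = V(0,0) = 12.1464

Derivation:
dt = T/N = 0.500000
u = exp(sigma*sqrt(dt)) = 1.280803; d = 1/u = 0.780760
p = (exp((r-q)*dt) - d) / (u - d) = 0.467651
Discount per step: exp(-r*dt) = 0.985605
Stock lattice S(k, i) with i counting down-moves:
  k=0: S(0,0) = 88.8100
  k=1: S(1,0) = 113.7481; S(1,1) = 69.3393
  k=2: S(2,0) = 145.6890; S(2,1) = 88.8100; S(2,2) = 54.1374
Terminal payoffs V(N, i) = max(S_T - K, 0):
  V(2,0) = 56.968969; V(2,1) = 0.090000; V(2,2) = 0.000000
Backward induction: V(k, i) = exp(-r*dt) * [p * V(k+1, i) + (1-p) * V(k+1, i+1)].
  V(1,0) = exp(-r*dt) * [p*56.968969 + (1-p)*0.090000] = 26.305290
  V(1,1) = exp(-r*dt) * [p*0.090000 + (1-p)*0.000000] = 0.041483
  V(0,0) = exp(-r*dt) * [p*26.305290 + (1-p)*0.041483] = 12.146367


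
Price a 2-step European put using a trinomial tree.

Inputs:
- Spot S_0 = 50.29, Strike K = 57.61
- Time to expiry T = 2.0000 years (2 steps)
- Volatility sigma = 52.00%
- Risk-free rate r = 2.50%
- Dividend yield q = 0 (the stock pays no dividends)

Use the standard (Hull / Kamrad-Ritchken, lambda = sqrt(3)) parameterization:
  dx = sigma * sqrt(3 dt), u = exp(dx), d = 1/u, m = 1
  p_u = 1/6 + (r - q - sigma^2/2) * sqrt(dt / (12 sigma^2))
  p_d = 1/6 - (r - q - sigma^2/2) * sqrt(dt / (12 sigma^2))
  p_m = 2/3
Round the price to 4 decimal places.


dt = T/N = 1.000000; dx = sigma*sqrt(3*dt) = 0.900666
u = exp(dx) = 2.461243; d = 1/u = 0.406299
p_u = 0.105490, p_m = 0.666667, p_d = 0.227844
Discount per step: exp(-r*dt) = 0.975310
Stock lattice S(k, j) with j the centered position index:
  k=0: S(0,+0) = 50.2900
  k=1: S(1,-1) = 20.4328; S(1,+0) = 50.2900; S(1,+1) = 123.7759
  k=2: S(2,-2) = 8.3018; S(2,-1) = 20.4328; S(2,+0) = 50.2900; S(2,+1) = 123.7759; S(2,+2) = 304.6425
Terminal payoffs V(N, j) = max(K - S_T, 0):
  V(2,-2) = 49.308191; V(2,-1) = 37.177233; V(2,+0) = 7.320000; V(2,+1) = 0.000000; V(2,+2) = 0.000000
Backward induction: V(k, j) = exp(-r*dt) * [p_u * V(k+1, j+1) + p_m * V(k+1, j) + p_d * V(k+1, j-1)]
  V(1,-1) = exp(-r*dt) * [p_u*7.320000 + p_m*37.177233 + p_d*49.308191] = 35.883175
  V(1,+0) = exp(-r*dt) * [p_u*0.000000 + p_m*7.320000 + p_d*37.177233] = 13.020967
  V(1,+1) = exp(-r*dt) * [p_u*0.000000 + p_m*0.000000 + p_d*7.320000] = 1.626637
  V(0,+0) = exp(-r*dt) * [p_u*1.626637 + p_m*13.020967 + p_d*35.883175] = 16.607567

Answer: Price = V(0,0) = 16.6076


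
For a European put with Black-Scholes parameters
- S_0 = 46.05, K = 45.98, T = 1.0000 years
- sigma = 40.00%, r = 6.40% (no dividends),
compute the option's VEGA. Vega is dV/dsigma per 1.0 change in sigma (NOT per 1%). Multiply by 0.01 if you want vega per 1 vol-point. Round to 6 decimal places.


d1 = 0.3638031084; d2 = -0.0361968916
phi(d1) = 0.3733963272; exp(-qT) = 1.0000000000; exp(-rT) = 0.9380049995
Vega = S * exp(-qT) * phi(d1) * sqrt(T) = 46.0500 * 1.0000000000 * 0.3733963272 * 1.0000000000 = 17.194901

Answer: Vega = 17.194901


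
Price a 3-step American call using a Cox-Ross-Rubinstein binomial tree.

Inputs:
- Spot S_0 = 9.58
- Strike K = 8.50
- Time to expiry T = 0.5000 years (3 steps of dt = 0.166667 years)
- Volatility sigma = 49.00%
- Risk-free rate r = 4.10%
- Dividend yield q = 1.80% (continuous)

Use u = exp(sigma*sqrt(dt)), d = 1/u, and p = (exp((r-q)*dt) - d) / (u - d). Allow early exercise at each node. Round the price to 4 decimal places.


Answer: Price = V(0,0) = 1.9269

Derivation:
dt = T/N = 0.166667
u = exp(sigma*sqrt(dt)) = 1.221454; d = 1/u = 0.818697
p = (exp((r-q)*dt) - d) / (u - d) = 0.459692
Discount per step: exp(-r*dt) = 0.993190
Stock lattice S(k, i) with i counting down-moves:
  k=0: S(0,0) = 9.5800
  k=1: S(1,0) = 11.7015; S(1,1) = 7.8431
  k=2: S(2,0) = 14.2929; S(2,1) = 9.5800; S(2,2) = 6.4211
  k=3: S(3,0) = 17.4581; S(3,1) = 11.7015; S(3,2) = 7.8431; S(3,3) = 5.2570
Terminal payoffs V(N, i) = max(S_T - K, 0):
  V(3,0) = 8.958080; V(3,1) = 3.201526; V(3,2) = 0.000000; V(3,3) = 0.000000
Backward induction: V(k, i) = exp(-r*dt) * [p * V(k+1, i) + (1-p) * V(k+1, i+1)]; then take max(V_cont, immediate exercise) for American.
  V(2,0) = exp(-r*dt) * [p*8.958080 + (1-p)*3.201526] = 5.807942; exercise = 5.792872; V(2,0) = max -> 5.807942
  V(2,1) = exp(-r*dt) * [p*3.201526 + (1-p)*0.000000] = 1.461692; exercise = 1.080000; V(2,1) = max -> 1.461692
  V(2,2) = exp(-r*dt) * [p*0.000000 + (1-p)*0.000000] = 0.000000; exercise = 0.000000; V(2,2) = max -> 0.000000
  V(1,0) = exp(-r*dt) * [p*5.807942 + (1-p)*1.461692] = 3.436067; exercise = 3.201526; V(1,0) = max -> 3.436067
  V(1,1) = exp(-r*dt) * [p*1.461692 + (1-p)*0.000000] = 0.667352; exercise = 0.000000; V(1,1) = max -> 0.667352
  V(0,0) = exp(-r*dt) * [p*3.436067 + (1-p)*0.667352] = 1.926895; exercise = 1.080000; V(0,0) = max -> 1.926895


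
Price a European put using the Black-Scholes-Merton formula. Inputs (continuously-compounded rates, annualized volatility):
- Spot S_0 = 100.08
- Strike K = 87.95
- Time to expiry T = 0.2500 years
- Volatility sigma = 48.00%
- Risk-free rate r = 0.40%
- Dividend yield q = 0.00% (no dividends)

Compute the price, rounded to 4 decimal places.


Answer: Price = 4.1478

Derivation:
d1 = (ln(S/K) + (r - q + 0.5*sigma^2) * T) / (sigma * sqrt(T)) = 0.66250581
d2 = d1 - sigma * sqrt(T) = 0.42250581
exp(-rT) = 0.99900050; exp(-qT) = 1.00000000
P = K * exp(-rT) * N(-d2) - S_0 * exp(-qT) * N(-d1)
N(-d1) = 0.25382356; N(-d2) = 0.33632793
P = 87.9500 * 0.99900050 * 0.33632793 - 100.0800 * 1.00000000 * 0.25382356 = 4.1478


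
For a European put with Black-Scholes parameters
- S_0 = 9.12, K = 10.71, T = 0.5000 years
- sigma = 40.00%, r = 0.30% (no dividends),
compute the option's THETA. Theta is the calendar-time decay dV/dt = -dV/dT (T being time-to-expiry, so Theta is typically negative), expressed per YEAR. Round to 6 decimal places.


Answer: Theta = -0.917262

Derivation:
d1 = -0.4214642100; d2 = -0.7043069225
phi(d1) = 0.3650377254; exp(-qT) = 1.0000000000; exp(-rT) = 0.9985011244
Theta = -S*exp(-qT)*phi(d1)*sigma/(2*sqrt(T)) + r*K*exp(-rT)*N(-d2) - q*S*exp(-qT)*N(-d1)
N(-d1) = 0.6632919298; N(-d2) = 0.7593791719; sqrt(T) = 0.7071067812
Term 1 = -9.1200 * 1.0000000000 * 0.3650377254 * 0.4000 / (2 * 0.7071067812) = -0.9416241349
Term 2 = 0.0030 * 10.7100 * 0.9985011244 * 0.7593791719 = 0.0243622819
Term 3 = 0 (no dividend yield, q = 0)
Theta = -0.9416241349 + (0.0243622819) + (0.0000000000) = -0.917262


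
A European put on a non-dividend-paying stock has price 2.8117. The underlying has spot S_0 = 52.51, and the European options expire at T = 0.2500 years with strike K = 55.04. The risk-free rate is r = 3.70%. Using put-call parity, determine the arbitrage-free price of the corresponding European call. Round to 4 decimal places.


Put-call parity: C - P = S_0 * exp(-qT) - K * exp(-rT).
S_0 * exp(-qT) = 52.5100 * 1.00000000 = 52.51000000
K * exp(-rT) = 55.0400 * 0.99079265 = 54.53322744
C = P + S*exp(-qT) - K*exp(-rT)
C = 2.8117 + 52.51000000 - 54.53322744 = 0.7885

Answer: Call price = 0.7885


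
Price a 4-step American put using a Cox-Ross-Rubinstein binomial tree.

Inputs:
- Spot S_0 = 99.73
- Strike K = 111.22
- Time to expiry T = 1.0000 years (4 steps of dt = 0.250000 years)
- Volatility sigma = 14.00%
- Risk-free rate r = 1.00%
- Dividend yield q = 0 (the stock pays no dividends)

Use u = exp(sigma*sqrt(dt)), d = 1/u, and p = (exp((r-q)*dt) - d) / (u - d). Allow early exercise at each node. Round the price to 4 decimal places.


dt = T/N = 0.250000
u = exp(sigma*sqrt(dt)) = 1.072508; d = 1/u = 0.932394
p = (exp((r-q)*dt) - d) / (u - d) = 0.500372
Discount per step: exp(-r*dt) = 0.997503
Stock lattice S(k, i) with i counting down-moves:
  k=0: S(0,0) = 99.7300
  k=1: S(1,0) = 106.9612; S(1,1) = 92.9876
  k=2: S(2,0) = 114.7168; S(2,1) = 99.7300; S(2,2) = 86.7011
  k=3: S(3,0) = 123.0347; S(3,1) = 106.9612; S(3,2) = 92.9876; S(3,3) = 80.8396
  k=4: S(4,0) = 131.9557; S(4,1) = 114.7168; S(4,2) = 99.7300; S(4,3) = 86.7011; S(4,4) = 75.3743
Terminal payoffs V(N, i) = max(K - S_T, 0):
  V(4,0) = 0.000000; V(4,1) = 0.000000; V(4,2) = 11.490000; V(4,3) = 24.518903; V(4,4) = 35.845687
Backward induction: V(k, i) = exp(-r*dt) * [p * V(k+1, i) + (1-p) * V(k+1, i+1)]; then take max(V_cont, immediate exercise) for American.
  V(3,0) = exp(-r*dt) * [p*0.000000 + (1-p)*0.000000] = 0.000000; exercise = 0.000000; V(3,0) = max -> 0.000000
  V(3,1) = exp(-r*dt) * [p*0.000000 + (1-p)*11.490000] = 5.726391; exercise = 4.258759; V(3,1) = max -> 5.726391
  V(3,2) = exp(-r*dt) * [p*11.490000 + (1-p)*24.518903] = 17.954662; exercise = 18.232364; V(3,2) = max -> 18.232364
  V(3,3) = exp(-r*dt) * [p*24.518903 + (1-p)*35.845687] = 30.102730; exercise = 30.380433; V(3,3) = max -> 30.380433
  V(2,0) = exp(-r*dt) * [p*0.000000 + (1-p)*5.726391] = 2.853922; exercise = 0.000000; V(2,0) = max -> 2.853922
  V(2,1) = exp(-r*dt) * [p*5.726391 + (1-p)*18.232364] = 11.944826; exercise = 11.490000; V(2,1) = max -> 11.944826
  V(2,2) = exp(-r*dt) * [p*18.232364 + (1-p)*30.380433] = 24.241200; exercise = 24.518903; V(2,2) = max -> 24.518903
  V(1,0) = exp(-r*dt) * [p*2.853922 + (1-p)*11.944826] = 7.377525; exercise = 4.258759; V(1,0) = max -> 7.377525
  V(1,1) = exp(-r*dt) * [p*11.944826 + (1-p)*24.518903] = 18.181676; exercise = 18.232364; V(1,1) = max -> 18.232364
  V(0,0) = exp(-r*dt) * [p*7.377525 + (1-p)*18.232364] = 12.768944; exercise = 11.490000; V(0,0) = max -> 12.768944

Answer: Price = V(0,0) = 12.7689


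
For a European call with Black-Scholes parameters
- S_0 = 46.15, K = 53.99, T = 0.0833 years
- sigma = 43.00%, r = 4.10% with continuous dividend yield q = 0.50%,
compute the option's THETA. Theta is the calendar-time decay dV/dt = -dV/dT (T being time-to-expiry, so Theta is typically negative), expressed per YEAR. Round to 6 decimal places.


Answer: Theta = -7.034736

Derivation:
d1 = -1.1780462802; d2 = -1.3021517596
phi(d1) = 0.1993217248; exp(-qT) = 0.9995835867; exp(-rT) = 0.9965905255
Theta = -S*exp(-qT)*phi(d1)*sigma/(2*sqrt(T)) - r*K*exp(-rT)*N(d2) + q*S*exp(-qT)*N(d1)
N(d1) = 0.1193890782; N(d2) = 0.0964322561; sqrt(T) = 0.2886173938
Term 1 = -46.1500 * 0.9995835867 * 0.1993217248 * 0.4300 / (2 * 0.2886173938) = -6.8495401783
Term 2 = -0.0410 * 53.9900 * 0.9965905255 * 0.0964322561 = -0.2127336863
Term 3 = 0.0050 * 46.1500 * 0.9995835867 * 0.1193890782 = 0.0275375580
Theta = -6.8495401783 + (-0.2127336863) + (0.0275375580) = -7.034736


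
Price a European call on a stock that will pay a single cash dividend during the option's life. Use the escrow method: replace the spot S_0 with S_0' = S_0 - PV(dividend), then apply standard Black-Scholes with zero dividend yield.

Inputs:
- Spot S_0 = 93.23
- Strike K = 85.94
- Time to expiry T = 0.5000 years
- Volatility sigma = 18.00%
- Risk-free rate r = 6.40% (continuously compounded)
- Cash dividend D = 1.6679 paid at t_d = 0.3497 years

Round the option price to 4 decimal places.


Answer: Price = 9.8154

Derivation:
PV(D) = D * exp(-r * t_d) = 1.6679 * 0.97786779 = 1.63098569
S_0' = S_0 - PV(D) = 93.2300 - 1.63098569 = 91.59901431
d1 = (ln(S_0'/K) + (r + sigma^2/2)*T) / (sigma*sqrt(T)) = 0.81608869
d2 = d1 - sigma*sqrt(T) = 0.68880947
exp(-rT) = 0.96850658
N(d1) = 0.79277529; N(d2) = 0.75452841
C = S_0' * N(d1) - K * exp(-rT) * N(d2) = 91.59901431 * 0.79277529 - 85.9400 * 0.96850658 * 0.75452841 = 9.8154


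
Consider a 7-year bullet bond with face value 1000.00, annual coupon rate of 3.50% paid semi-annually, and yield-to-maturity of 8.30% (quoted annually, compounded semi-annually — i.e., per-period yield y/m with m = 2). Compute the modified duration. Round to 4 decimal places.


Coupon per period c = face * coupon_rate / m = 17.500000
Periods per year m = 2; per-period yield y/m = 0.041500
Number of cashflows N = 14
Cashflows (t years, CF_t, discount factor 1/(1+y/m)^(m*t), PV):
  t = 0.5000: CF_t = 17.500000, DF = 0.960154, PV = 16.802688
  t = 1.0000: CF_t = 17.500000, DF = 0.921895, PV = 16.133162
  t = 1.5000: CF_t = 17.500000, DF = 0.885161, PV = 15.490314
  t = 2.0000: CF_t = 17.500000, DF = 0.849890, PV = 14.873081
  t = 2.5000: CF_t = 17.500000, DF = 0.816025, PV = 14.280443
  t = 3.0000: CF_t = 17.500000, DF = 0.783510, PV = 13.711419
  t = 3.5000: CF_t = 17.500000, DF = 0.752290, PV = 13.165069
  t = 4.0000: CF_t = 17.500000, DF = 0.722314, PV = 12.640488
  t = 4.5000: CF_t = 17.500000, DF = 0.693532, PV = 12.136811
  t = 5.0000: CF_t = 17.500000, DF = 0.665897, PV = 11.653203
  t = 5.5000: CF_t = 17.500000, DF = 0.639364, PV = 11.188865
  t = 6.0000: CF_t = 17.500000, DF = 0.613887, PV = 10.743029
  t = 6.5000: CF_t = 17.500000, DF = 0.589426, PV = 10.314958
  t = 7.0000: CF_t = 1017.500000, DF = 0.565940, PV = 575.843644
Price P = sum_t PV_t = 748.977176
First compute Macaulay numerator sum_t t * PV_t:
  t * PV_t at t = 0.5000: 8.401344
  t * PV_t at t = 1.0000: 16.133162
  t * PV_t at t = 1.5000: 23.235471
  t * PV_t at t = 2.0000: 29.746163
  t * PV_t at t = 2.5000: 35.701107
  t * PV_t at t = 3.0000: 41.134257
  t * PV_t at t = 3.5000: 46.077740
  t * PV_t at t = 4.0000: 50.561954
  t * PV_t at t = 4.5000: 54.615648
  t * PV_t at t = 5.0000: 58.266014
  t * PV_t at t = 5.5000: 61.538757
  t * PV_t at t = 6.0000: 64.458175
  t * PV_t at t = 6.5000: 67.047230
  t * PV_t at t = 7.0000: 4030.905511
Macaulay duration D = 4587.822535 / 748.977176 = 6.125450
Modified duration = D / (1 + y/m) = 6.125450 / (1 + 0.041500) = 5.881373

Answer: Modified duration = 5.8814


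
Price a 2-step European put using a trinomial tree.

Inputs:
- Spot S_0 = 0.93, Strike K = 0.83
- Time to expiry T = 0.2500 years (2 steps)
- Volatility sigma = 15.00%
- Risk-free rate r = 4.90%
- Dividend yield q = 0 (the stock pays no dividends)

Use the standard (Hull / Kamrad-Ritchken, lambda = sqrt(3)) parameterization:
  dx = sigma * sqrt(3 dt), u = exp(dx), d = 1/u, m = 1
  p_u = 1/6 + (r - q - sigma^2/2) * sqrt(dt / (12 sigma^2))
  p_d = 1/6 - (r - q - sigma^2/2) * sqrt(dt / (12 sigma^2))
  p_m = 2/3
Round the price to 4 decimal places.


dt = T/N = 0.125000; dx = sigma*sqrt(3*dt) = 0.091856
u = exp(dx) = 1.096207; d = 1/u = 0.912237
p_u = 0.192352, p_m = 0.666667, p_d = 0.140981
Discount per step: exp(-r*dt) = 0.993894
Stock lattice S(k, j) with j the centered position index:
  k=0: S(0,+0) = 0.9300
  k=1: S(1,-1) = 0.8484; S(1,+0) = 0.9300; S(1,+1) = 1.0195
  k=2: S(2,-2) = 0.7739; S(2,-1) = 0.8484; S(2,+0) = 0.9300; S(2,+1) = 1.0195; S(2,+2) = 1.1176
Terminal payoffs V(N, j) = max(K - S_T, 0):
  V(2,-2) = 0.056077; V(2,-1) = 0.000000; V(2,+0) = 0.000000; V(2,+1) = 0.000000; V(2,+2) = 0.000000
Backward induction: V(k, j) = exp(-r*dt) * [p_u * V(k+1, j+1) + p_m * V(k+1, j) + p_d * V(k+1, j-1)]
  V(1,-1) = exp(-r*dt) * [p_u*0.000000 + p_m*0.000000 + p_d*0.056077] = 0.007857
  V(1,+0) = exp(-r*dt) * [p_u*0.000000 + p_m*0.000000 + p_d*0.000000] = 0.000000
  V(1,+1) = exp(-r*dt) * [p_u*0.000000 + p_m*0.000000 + p_d*0.000000] = 0.000000
  V(0,+0) = exp(-r*dt) * [p_u*0.000000 + p_m*0.000000 + p_d*0.007857] = 0.001101

Answer: Price = V(0,0) = 0.0011


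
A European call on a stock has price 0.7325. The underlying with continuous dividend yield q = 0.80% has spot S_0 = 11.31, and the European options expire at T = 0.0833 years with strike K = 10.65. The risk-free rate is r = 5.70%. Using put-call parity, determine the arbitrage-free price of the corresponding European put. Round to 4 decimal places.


Answer: Put price = 0.0296

Derivation:
Put-call parity: C - P = S_0 * exp(-qT) - K * exp(-rT).
S_0 * exp(-qT) = 11.3100 * 0.99933382 = 11.30246553
K * exp(-rT) = 10.6500 * 0.99526315 = 10.59955259
P = C - S*exp(-qT) + K*exp(-rT)
P = 0.7325 - 11.30246553 + 10.59955259 = 0.0296


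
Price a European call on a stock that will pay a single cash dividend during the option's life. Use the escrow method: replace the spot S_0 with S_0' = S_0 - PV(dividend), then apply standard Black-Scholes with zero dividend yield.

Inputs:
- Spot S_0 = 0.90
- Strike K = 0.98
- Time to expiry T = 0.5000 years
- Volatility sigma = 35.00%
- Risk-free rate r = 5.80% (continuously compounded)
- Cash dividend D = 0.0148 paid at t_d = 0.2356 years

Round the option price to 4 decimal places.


PV(D) = D * exp(-r * t_d) = 0.0148 * 0.98642814 = 0.01459914
S_0' = S_0 - PV(D) = 0.9000 - 0.01459914 = 0.88540086
d1 = (ln(S_0'/K) + (r + sigma^2/2)*T) / (sigma*sqrt(T)) = -0.16924935
d2 = d1 - sigma*sqrt(T) = -0.41673672
exp(-rT) = 0.97141646
N(d1) = 0.43280026; N(d2) = 0.33843550
C = S_0' * N(d1) - K * exp(-rT) * N(d2) = 0.88540086 * 0.43280026 - 0.9800 * 0.97141646 * 0.33843550 = 0.0610

Answer: Price = 0.0610
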